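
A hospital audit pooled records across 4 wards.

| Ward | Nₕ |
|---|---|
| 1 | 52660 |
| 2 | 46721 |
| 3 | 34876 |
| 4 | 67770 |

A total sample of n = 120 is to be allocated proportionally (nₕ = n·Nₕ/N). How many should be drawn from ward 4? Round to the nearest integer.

40

Share of ward 4 = 67770/202027 = 0.33545.
Allocate 120 × 0.33545 = 40.254... → 40.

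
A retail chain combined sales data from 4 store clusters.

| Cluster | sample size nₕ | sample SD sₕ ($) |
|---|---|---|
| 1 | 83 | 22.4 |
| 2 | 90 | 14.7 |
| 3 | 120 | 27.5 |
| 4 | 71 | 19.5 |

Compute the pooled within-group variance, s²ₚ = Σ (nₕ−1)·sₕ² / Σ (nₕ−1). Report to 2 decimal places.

Degrees of freedom: 82 + 89 + 119 + 70 = 360.
Σ(nₕ−1)sₕ² = 82·501.76 + 89·216.09 + 119·756.25 + 70·380.25 = 176987.58.
s²ₚ = 176987.58 / 360 = 491.6322... → 491.63.

491.63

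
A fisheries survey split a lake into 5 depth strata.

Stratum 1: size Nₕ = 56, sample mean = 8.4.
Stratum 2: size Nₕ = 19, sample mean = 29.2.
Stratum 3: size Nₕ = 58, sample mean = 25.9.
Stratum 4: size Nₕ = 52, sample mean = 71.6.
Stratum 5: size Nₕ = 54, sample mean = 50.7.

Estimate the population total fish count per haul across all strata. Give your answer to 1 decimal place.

Population total = Σ Nₕ·x̄ₕ (each stratum's size times its mean).
56·8.4 + 19·29.2 + 58·25.9 + 52·71.6 + 54·50.7 = 470.4 + 554.8 + 1502.2 + 3723.2 + 2737.8 = 8988.4.

8988.4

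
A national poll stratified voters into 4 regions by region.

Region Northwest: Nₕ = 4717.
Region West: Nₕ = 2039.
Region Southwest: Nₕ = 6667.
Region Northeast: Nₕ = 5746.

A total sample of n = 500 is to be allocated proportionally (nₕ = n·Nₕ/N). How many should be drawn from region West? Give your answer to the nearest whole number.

N = 4717 + 2039 + 6667 + 5746 = 19169.
n_West = 500·2039/19169 = 53.185... → 53.

53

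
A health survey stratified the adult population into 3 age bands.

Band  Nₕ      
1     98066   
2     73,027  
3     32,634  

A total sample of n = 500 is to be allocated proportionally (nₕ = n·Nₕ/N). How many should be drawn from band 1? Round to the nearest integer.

241

N = 98066 + 73027 + 32634 = 203727.
n_1 = 500·98066/203727 = 240.680... → 241.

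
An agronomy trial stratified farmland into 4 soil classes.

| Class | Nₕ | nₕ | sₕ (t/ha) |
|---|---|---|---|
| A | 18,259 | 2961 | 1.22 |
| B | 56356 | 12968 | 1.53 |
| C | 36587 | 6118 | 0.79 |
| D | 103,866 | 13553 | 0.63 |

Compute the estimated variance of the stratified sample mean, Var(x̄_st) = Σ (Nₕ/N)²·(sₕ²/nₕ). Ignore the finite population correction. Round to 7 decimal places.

0.0000258

N = 215068; Wₕ = Nₕ/N.
class A: (18259/215068)²·1.22²/2961 = 0.0000036231
class B: (56356/215068)²·1.53²/12968 = 0.0000123948
class C: (36587/215068)²·0.79²/6118 = 0.0000029522
class D: (103866/215068)²·0.63²/13553 = 0.0000068303
Sum = 0.0000258004 → 0.0000258.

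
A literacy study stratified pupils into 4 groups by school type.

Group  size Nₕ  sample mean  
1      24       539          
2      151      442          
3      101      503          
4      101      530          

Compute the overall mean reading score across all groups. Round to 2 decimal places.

N = 377; weights Wₕ = Nₕ/N = (0.0637, 0.4005, 0.2679, 0.2679).
x̄_st = Σ Wₕ·x̄ₕ = 0.0637·539 + 0.4005·442 + 0.2679·503 + 0.2679·530 ≈ 488.0928...
→ 488.09.

488.09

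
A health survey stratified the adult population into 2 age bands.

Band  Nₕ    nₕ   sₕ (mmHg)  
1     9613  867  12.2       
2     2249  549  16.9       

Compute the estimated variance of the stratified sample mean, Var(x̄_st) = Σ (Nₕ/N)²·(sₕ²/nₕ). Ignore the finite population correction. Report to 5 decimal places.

N = 11862. Term for each stratum: Wₕ²sₕ²/nₕ.
Var(x̄_st) = 0.11274638 + 0.01870097 = 0.13144735 → 0.13145.

0.13145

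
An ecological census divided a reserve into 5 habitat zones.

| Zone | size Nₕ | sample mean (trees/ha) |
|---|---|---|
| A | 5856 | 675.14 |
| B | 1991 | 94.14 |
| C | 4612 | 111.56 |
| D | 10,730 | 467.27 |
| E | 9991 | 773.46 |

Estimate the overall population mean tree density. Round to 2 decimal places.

524.32

N = 33180; weights Wₕ = Nₕ/N = (0.1765, 0.0600, 0.1390, 0.3234, 0.3011).
x̄_st = Σ Wₕ·x̄ₕ = 0.1765·675.14 + 0.0600·94.14 + 0.1390·111.56 + 0.3234·467.27 + 0.3011·773.46 ≈ 524.3223...
→ 524.32.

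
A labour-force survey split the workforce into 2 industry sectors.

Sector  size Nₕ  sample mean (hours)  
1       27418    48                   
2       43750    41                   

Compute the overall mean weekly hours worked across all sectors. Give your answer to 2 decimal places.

x̄_st = (Σ Nₕx̄ₕ) / (Σ Nₕ) = (27418·48 + 43750·41) / 71168
= 3109814 / 71168 = 43.6968... → 43.70.

43.70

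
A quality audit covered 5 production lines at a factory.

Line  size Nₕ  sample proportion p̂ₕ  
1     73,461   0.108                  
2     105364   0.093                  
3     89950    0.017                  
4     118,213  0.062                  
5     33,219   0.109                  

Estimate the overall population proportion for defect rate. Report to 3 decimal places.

0.072

Wₕ = Nₕ/N with N = 420207: 0.1748, 0.2507, 0.2141, 0.2813, 0.0791.
p̂_st = 0.1748·0.108 + 0.2507·0.093 + 0.2141·0.017 + 0.2813·0.062 + 0.0791·0.109 ≈ 0.07190... → 0.072.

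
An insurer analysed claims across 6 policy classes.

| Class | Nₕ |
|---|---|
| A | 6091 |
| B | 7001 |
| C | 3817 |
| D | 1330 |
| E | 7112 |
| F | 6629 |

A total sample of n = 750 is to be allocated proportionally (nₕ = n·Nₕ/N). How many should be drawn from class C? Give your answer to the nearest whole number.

90

Share of class C = 3817/31980 = 0.11936.
Allocate 750 × 0.11936 = 89.517... → 90.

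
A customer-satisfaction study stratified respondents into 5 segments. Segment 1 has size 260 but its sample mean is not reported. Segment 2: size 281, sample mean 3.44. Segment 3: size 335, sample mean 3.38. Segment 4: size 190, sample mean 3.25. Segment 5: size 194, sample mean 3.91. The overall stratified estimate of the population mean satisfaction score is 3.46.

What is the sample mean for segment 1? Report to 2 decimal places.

Σ Nₕx̄ₕ = N·μ, so 260·x̄_1 = 1260·3.46 − (281·3.44 + 335·3.38 + 190·3.25 + 194·3.91).
= 4359.6 − 3474.98 = 884.62.
x̄_1 = 884.62 / 260 = 3.4024... → 3.40.

3.40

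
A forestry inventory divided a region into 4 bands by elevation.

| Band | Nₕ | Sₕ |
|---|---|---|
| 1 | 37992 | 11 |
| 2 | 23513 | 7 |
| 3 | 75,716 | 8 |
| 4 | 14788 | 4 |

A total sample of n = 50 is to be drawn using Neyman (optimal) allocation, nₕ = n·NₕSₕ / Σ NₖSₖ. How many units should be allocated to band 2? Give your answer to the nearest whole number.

1: NₕSₕ = 37992·11 = 417912
2: NₕSₕ = 23513·7 = 164591
3: NₕSₕ = 75716·8 = 605728
4: NₕSₕ = 14788·4 = 59152
Σ NₕSₕ = 1247383.
n_2 = 50·164591/1247383 = 6.597... → 7.

7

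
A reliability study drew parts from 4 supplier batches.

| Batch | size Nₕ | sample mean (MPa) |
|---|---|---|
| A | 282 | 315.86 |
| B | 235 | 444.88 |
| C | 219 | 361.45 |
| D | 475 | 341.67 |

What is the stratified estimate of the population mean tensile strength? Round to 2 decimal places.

359.27

N = 282 + 235 + 219 + 475 = 1211.
Overall mean = Σ (Nₕ/N)·x̄ₕ — weight by population share, not a simple average.
Σ Nₕx̄ₕ = 282·315.86 + 235·444.88 + 219·361.45 + 475·341.67 = 89072.52 + 104546.8 + 79157.55 + 162293.25 = 435070.12.
Divide by N: 435070.12 / 1211 = 359.2652... → 359.27.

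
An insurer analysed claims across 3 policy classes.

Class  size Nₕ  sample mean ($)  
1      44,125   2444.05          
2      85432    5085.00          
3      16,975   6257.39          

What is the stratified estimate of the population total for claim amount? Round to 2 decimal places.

Estimate total by summing Nₕ·x̄ₕ over strata.
44125·2444.05 + 85432·5085.00 + 16975·6257.39 = 107843706.25 + 434421720 + 106219195.25 = 648484621.50.

648484621.50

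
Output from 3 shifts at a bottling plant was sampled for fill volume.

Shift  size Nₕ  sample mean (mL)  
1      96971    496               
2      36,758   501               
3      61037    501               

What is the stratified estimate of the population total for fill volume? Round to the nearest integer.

97092911

Estimate total by summing Nₕ·x̄ₕ over strata.
96971·496 + 36758·501 + 61037·501 = 48097616 + 18415758 + 30579537 = 97092911.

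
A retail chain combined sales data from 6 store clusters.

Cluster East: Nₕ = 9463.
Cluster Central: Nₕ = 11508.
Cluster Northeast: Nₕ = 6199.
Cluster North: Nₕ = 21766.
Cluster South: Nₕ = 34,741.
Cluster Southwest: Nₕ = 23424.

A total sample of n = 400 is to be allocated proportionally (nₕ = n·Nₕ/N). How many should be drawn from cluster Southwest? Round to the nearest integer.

N = 9463 + 11508 + 6199 + 21766 + 34741 + 23424 = 107101.
n_Southwest = 400·23424/107101 = 87.484... → 87.

87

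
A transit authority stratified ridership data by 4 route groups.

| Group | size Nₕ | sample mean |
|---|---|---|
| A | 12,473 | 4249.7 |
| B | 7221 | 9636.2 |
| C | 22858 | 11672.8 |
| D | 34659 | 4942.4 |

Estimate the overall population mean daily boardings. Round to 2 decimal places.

N = 77211; weights Wₕ = Nₕ/N = (0.1615, 0.0935, 0.2960, 0.4489).
x̄_st = Σ Wₕ·x̄ₕ = 0.1615·4249.7 + 0.0935·9636.2 + 0.2960·11672.8 + 0.4489·4942.4 ≈ 7261.9836...
→ 7261.98.

7261.98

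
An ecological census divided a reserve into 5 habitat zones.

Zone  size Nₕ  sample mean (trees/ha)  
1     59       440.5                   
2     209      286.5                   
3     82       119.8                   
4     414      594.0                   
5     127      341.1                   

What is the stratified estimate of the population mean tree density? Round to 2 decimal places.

432.02

N = 59 + 209 + 82 + 414 + 127 = 891.
Overall mean = Σ (Nₕ/N)·x̄ₕ — weight by population share, not a simple average.
Σ Nₕx̄ₕ = 59·440.5 + 209·286.5 + 82·119.8 + 414·594.0 + 127·341.1 = 25989.5 + 59878.5 + 9823.6 + 245916 + 43319.7 = 384927.3.
Divide by N: 384927.3 / 891 = 432.0172... → 432.02.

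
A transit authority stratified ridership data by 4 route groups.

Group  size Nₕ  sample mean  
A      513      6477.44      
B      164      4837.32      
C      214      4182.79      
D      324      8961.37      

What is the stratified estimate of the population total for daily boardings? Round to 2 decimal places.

7914848.14

A: 513·6477.44 = 3322926.72
B: 164·4837.32 = 793320.48
C: 214·4182.79 = 895117.06
D: 324·8961.37 = 2903483.88
τ̂ = Σ Nₕx̄ₕ = 7914848.14.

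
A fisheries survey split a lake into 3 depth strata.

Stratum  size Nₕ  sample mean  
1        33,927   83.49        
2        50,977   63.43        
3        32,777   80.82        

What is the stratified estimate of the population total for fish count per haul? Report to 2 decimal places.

8715073.48

1: 33927·83.49 = 2832565.23
2: 50977·63.43 = 3233471.11
3: 32777·80.82 = 2649037.14
τ̂ = Σ Nₕx̄ₕ = 8715073.48.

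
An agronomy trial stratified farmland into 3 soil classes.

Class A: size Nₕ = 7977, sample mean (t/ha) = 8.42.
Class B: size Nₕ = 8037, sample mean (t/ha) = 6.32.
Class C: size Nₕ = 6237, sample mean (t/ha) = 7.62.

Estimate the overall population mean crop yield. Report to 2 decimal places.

7.44

N = 22251; weights Wₕ = Nₕ/N = (0.3585, 0.3612, 0.2803).
x̄_st = Σ Wₕ·x̄ₕ = 0.3585·8.42 + 0.3612·6.32 + 0.2803·7.62 ≈ 7.4372...
→ 7.44.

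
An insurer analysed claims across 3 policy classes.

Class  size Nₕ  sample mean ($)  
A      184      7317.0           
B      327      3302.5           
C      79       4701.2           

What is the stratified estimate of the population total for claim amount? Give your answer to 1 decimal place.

Population total = Σ Nₕ·x̄ₕ (each stratum's size times its mean).
184·7317.0 + 327·3302.5 + 79·4701.2 = 1346328 + 1079917.5 + 371394.8 = 2797640.3.

2797640.3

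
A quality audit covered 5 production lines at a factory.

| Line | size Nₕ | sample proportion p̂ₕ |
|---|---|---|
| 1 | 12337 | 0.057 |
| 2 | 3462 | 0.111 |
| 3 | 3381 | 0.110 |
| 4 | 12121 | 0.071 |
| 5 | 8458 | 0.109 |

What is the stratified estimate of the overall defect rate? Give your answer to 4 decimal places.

Wₕ = Nₕ/N with N = 39759: 0.3103, 0.0871, 0.0850, 0.3049, 0.2127.
p̂_st = 0.3103·0.057 + 0.0871·0.111 + 0.0850·0.110 + 0.3049·0.071 + 0.2127·0.109 ≈ 0.081539... → 0.0815.

0.0815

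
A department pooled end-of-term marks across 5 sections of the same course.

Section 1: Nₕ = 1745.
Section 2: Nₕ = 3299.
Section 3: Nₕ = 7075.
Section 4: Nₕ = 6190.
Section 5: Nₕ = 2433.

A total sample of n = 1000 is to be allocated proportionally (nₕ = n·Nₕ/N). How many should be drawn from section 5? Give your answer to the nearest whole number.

117

Share of section 5 = 2433/20742 = 0.11730.
Allocate 1000 × 0.11730 = 117.298... → 117.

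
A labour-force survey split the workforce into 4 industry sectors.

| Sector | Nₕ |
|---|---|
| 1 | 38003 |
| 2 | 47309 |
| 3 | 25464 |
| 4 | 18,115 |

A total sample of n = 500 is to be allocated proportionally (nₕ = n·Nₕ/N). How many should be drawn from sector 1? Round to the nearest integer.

N = 38003 + 47309 + 25464 + 18115 = 128891.
n_1 = 500·38003/128891 = 147.423... → 147.

147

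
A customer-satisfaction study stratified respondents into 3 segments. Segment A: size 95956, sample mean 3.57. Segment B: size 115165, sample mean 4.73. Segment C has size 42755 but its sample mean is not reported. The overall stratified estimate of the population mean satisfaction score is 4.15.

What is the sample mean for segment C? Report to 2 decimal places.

3.89

N = 95956 + 115165 + 42755 = 253876.
Overall total = μ·N = 4.15·253876 = 1053585.4.
Subtract the known strata: 95956·3.57 + 115165·4.73 = 887293.37.
Remaining total for segment C: 1053585.4 − 887293.37 = 166292.03.
Divide by its size: 166292.03 / 42755 = 3.8894... → 3.89.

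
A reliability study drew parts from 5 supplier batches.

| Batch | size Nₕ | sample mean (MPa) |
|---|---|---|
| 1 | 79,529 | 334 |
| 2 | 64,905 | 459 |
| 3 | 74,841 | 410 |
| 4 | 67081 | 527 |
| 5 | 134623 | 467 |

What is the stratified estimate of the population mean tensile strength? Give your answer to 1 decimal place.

N = 420979; weights Wₕ = Nₕ/N = (0.1889, 0.1542, 0.1778, 0.1593, 0.3198).
x̄_st = Σ Wₕ·x̄ₕ = 0.1889·334 + 0.1542·459 + 0.1778·410 + 0.1593·527 + 0.3198·467 ≈ 440.068...
→ 440.1.

440.1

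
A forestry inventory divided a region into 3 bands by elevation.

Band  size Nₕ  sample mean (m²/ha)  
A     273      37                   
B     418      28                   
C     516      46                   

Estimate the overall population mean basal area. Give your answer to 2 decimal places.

37.73

N = 1207; weights Wₕ = Nₕ/N = (0.2262, 0.3463, 0.4275).
x̄_st = Σ Wₕ·x̄ₕ = 0.2262·37 + 0.3463·28 + 0.4275·46 ≈ 37.7307...
→ 37.73.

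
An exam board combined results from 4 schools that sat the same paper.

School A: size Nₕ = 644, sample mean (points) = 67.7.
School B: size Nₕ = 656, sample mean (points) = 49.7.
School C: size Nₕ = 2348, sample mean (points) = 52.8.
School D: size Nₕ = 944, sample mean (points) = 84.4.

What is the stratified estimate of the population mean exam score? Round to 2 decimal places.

60.94

x̄_st = (Σ Nₕx̄ₕ) / (Σ Nₕ) = (644·67.7 + 656·49.7 + 2348·52.8 + 944·84.4) / 4592
= 279850 / 4592 = 60.9429... → 60.94.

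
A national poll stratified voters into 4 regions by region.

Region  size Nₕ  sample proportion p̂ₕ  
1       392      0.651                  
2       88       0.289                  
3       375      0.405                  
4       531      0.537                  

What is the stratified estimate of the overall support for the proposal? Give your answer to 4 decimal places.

N = 392 + 88 + 375 + 531 = 1386.
Overall proportion = Σ (Nₕ/N)·p̂ₕ.
Σ Nₕp̂ₕ = 255.192 + 25.432 + 151.875 + 285.147 = 717.646.
717.646 / 1386 = 0.517782... → 0.5178.

0.5178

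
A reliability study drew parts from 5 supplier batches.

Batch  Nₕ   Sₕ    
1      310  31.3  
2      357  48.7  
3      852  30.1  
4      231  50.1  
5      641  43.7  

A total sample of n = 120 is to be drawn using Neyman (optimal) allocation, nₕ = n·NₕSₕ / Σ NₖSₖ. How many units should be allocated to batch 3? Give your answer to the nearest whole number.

33

1: NₕSₕ = 310·31.3 = 9703
2: NₕSₕ = 357·48.7 = 17385.9
3: NₕSₕ = 852·30.1 = 25645.2
4: NₕSₕ = 231·50.1 = 11573.1
5: NₕSₕ = 641·43.7 = 28011.7
Σ NₕSₕ = 92318.9.
n_3 = 120·25645.2/92318.9 = 33.335... → 33.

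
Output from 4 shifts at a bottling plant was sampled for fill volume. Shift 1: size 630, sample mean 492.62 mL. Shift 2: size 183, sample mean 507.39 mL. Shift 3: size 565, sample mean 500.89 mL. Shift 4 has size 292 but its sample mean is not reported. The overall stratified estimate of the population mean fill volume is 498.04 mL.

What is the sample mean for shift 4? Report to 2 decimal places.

498.36

Σ Nₕx̄ₕ = N·μ, so 292·x̄_4 = 1670·498.04 − (630·492.62 + 183·507.39 + 565·500.89).
= 831726.8 − 686205.82 = 145520.98.
x̄_4 = 145520.98 / 292 = 498.3595... → 498.36.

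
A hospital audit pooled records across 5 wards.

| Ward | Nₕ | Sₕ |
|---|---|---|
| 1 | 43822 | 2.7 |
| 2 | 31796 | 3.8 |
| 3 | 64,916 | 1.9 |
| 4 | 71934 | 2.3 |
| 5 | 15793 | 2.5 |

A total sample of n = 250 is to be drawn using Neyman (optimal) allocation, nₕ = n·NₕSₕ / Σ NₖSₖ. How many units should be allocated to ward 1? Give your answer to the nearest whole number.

Σ NₕSₕ = 43822·2.7 + 31796·3.8 + 64916·1.9 + 71934·2.3 + 15793·2.5 = 567415.3.
Share for 1: 118319.4/567415.3 = 0.20852.
n_1 = 250 × 0.20852 = 52.131... → 52.

52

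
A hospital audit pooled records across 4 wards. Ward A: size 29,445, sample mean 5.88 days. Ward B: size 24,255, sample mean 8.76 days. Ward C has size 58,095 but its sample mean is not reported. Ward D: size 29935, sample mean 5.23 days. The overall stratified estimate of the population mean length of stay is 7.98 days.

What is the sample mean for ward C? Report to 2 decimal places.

Σ Nₕx̄ₕ = N·μ, so 58095·x̄_C = 141730·7.98 − (29445·5.88 + 24255·8.76 + 29935·5.23).
= 1131005.4 − 542170.45 = 588834.95.
x̄_C = 588834.95 / 58095 = 10.1357... → 10.14.

10.14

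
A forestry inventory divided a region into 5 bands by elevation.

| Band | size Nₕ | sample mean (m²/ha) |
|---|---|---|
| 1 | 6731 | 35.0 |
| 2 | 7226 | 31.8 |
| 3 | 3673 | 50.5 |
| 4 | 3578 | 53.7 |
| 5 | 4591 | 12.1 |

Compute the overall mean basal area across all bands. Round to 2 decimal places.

34.83

N = 25799; weights Wₕ = Nₕ/N = (0.2609, 0.2801, 0.1424, 0.1387, 0.1780).
x̄_st = Σ Wₕ·x̄ₕ = 0.2609·35.0 + 0.2801·31.8 + 0.1424·50.5 + 0.1387·53.7 + 0.1780·12.1 ≈ 34.8288...
→ 34.83.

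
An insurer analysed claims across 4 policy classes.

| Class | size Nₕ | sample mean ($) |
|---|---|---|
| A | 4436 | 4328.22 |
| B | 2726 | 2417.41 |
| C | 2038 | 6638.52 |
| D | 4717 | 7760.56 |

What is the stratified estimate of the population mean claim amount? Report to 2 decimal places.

5455.61

N = 13917; weights Wₕ = Nₕ/N = (0.3187, 0.1959, 0.1464, 0.3389).
x̄_st = Σ Wₕ·x̄ₕ = 0.3187·4328.22 + 0.1959·2417.41 + 0.1464·6638.52 + 0.3389·7760.56 ≈ 5455.6089...
→ 5455.61.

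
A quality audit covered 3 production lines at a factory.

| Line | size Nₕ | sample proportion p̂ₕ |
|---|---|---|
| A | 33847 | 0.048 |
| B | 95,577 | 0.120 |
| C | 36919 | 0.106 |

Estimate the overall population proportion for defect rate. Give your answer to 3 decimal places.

N = 33847 + 95577 + 36919 = 166343.
Overall proportion = Σ (Nₕ/N)·p̂ₕ.
Σ Nₕp̂ₕ = 1624.656 + 11469.24 + 3913.414 = 17007.31.
17007.31 / 166343 = 0.10224... → 0.102.

0.102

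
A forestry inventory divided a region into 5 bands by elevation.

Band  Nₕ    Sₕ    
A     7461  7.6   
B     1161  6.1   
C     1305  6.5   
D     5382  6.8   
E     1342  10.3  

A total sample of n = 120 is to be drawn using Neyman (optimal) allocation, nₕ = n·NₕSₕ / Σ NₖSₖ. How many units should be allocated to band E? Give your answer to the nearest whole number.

A: NₕSₕ = 7461·7.6 = 56703.6
B: NₕSₕ = 1161·6.1 = 7082.1
C: NₕSₕ = 1305·6.5 = 8482.5
D: NₕSₕ = 5382·6.8 = 36597.6
E: NₕSₕ = 1342·10.3 = 13822.6
Σ NₕSₕ = 122688.4.
n_E = 120·13822.6/122688.4 = 13.520... → 14.

14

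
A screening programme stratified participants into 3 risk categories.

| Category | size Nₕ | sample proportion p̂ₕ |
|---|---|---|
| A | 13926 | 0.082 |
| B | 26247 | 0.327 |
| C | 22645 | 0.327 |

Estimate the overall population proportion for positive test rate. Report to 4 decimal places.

0.2727

Wₕ = Nₕ/N with N = 62818: 0.2217, 0.4178, 0.3605.
p̂_st = 0.2217·0.082 + 0.4178·0.327 + 0.3605·0.327 ≈ 0.272686... → 0.2727.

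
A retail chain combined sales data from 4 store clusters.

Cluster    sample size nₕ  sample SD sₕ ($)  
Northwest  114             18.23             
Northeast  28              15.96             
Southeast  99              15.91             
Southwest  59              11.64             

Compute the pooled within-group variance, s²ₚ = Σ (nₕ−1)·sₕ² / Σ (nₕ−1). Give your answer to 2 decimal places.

260.46

Degrees of freedom: 113 + 27 + 98 + 58 = 296.
Σ(nₕ−1)sₕ² = 113·332.3329 + 27·254.7216 + 98·253.1281 + 58·135.4896 = 77096.0515.
s²ₚ = 77096.0515 / 296 = 260.4596... → 260.46.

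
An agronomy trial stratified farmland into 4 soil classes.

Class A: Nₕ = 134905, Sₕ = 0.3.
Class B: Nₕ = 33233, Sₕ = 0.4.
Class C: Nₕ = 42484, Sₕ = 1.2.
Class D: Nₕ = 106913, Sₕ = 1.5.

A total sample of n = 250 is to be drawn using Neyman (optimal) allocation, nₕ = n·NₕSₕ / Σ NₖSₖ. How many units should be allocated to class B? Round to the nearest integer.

Σ NₕSₕ = 134905·0.3 + 33233·0.4 + 42484·1.2 + 106913·1.5 = 265115.
Share for B: 13293.2/265115 = 0.05014.
n_B = 250 × 0.05014 = 12.535... → 13.

13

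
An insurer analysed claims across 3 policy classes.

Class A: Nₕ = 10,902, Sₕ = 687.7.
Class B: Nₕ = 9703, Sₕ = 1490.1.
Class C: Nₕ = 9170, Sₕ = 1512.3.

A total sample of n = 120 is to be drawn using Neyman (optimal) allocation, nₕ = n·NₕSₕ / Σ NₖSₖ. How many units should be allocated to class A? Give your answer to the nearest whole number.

Σ NₕSₕ = 10902·687.7 + 9703·1490.1 + 9170·1512.3 = 35823536.7.
Share for A: 7497305.4/35823536.7 = 0.20928.
n_A = 120 × 0.20928 = 25.114... → 25.

25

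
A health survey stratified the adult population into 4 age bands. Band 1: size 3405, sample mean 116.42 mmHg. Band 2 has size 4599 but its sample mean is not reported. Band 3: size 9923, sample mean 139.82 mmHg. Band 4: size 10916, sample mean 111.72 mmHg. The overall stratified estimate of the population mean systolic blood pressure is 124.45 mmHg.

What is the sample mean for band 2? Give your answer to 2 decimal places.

Σ Nₕx̄ₕ = N·μ, so 4599·x̄_2 = 28843·124.45 − (3405·116.42 + 9923·139.82 + 10916·111.72).
= 3589511.35 − 3003379.48 = 586131.87.
x̄_2 = 586131.87 / 4599 = 127.4477... → 127.45.

127.45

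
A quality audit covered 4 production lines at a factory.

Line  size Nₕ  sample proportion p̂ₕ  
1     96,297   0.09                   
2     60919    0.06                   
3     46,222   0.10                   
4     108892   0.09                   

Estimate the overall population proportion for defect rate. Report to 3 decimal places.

Wₕ = Nₕ/N with N = 312330: 0.3083, 0.1950, 0.1480, 0.3486.
p̂_st = 0.3083·0.09 + 0.1950·0.06 + 0.1480·0.10 + 0.3486·0.09 ≈ 0.08563... → 0.086.

0.086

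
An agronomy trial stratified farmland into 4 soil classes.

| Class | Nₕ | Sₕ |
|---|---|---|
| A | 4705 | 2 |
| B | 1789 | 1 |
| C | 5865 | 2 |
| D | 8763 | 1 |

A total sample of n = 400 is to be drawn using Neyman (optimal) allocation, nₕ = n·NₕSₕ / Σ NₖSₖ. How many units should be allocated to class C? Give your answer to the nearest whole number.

148

Σ NₕSₕ = 4705·2 + 1789·1 + 5865·2 + 8763·1 = 31692.
Share for C: 11730/31692 = 0.37012.
n_C = 400 × 0.37012 = 148.050... → 148.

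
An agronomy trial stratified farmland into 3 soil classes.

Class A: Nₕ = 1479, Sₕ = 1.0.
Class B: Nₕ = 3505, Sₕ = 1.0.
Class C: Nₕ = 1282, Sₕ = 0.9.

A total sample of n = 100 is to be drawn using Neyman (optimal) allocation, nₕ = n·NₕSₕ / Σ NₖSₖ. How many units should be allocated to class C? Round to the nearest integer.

19

A: NₕSₕ = 1479·1.0 = 1479
B: NₕSₕ = 3505·1.0 = 3505
C: NₕSₕ = 1282·0.9 = 1153.8
Σ NₕSₕ = 6137.8.
n_C = 100·1153.8/6137.8 = 18.798... → 19.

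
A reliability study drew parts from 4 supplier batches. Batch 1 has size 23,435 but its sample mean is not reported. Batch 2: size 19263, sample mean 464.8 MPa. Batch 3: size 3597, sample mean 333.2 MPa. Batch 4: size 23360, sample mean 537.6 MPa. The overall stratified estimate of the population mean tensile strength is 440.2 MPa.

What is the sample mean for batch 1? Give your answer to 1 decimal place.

Σ Nₕx̄ₕ = N·μ, so 23435·x̄_1 = 69655·440.2 − (19263·464.8 + 3597·333.2 + 23360·537.6).
= 30662131 − 22710298.8 = 7951832.2.
x̄_1 = 7951832.2 / 23435 = 339.314... → 339.3.

339.3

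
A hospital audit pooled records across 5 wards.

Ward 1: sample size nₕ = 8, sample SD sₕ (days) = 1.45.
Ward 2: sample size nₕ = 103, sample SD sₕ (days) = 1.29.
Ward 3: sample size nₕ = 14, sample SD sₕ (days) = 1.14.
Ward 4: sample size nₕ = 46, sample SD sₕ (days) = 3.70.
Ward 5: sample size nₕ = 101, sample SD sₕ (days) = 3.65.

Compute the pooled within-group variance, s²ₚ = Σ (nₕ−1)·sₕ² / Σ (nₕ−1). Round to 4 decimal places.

1: (8−1)·1.45² = 7·2.1025 = 14.7175
2: (103−1)·1.29² = 102·1.6641 = 169.7382
3: (14−1)·1.14² = 13·1.2996 = 16.8948
4: (46−1)·3.70² = 45·13.69 = 616.05
5: (101−1)·3.65² = 100·13.3225 = 1332.25
Numerator = 2149.6505; denominator = Σ(nₕ−1) = 267.
s²ₚ = 2149.6505/267 = 8.051125... → 8.0511.

8.0511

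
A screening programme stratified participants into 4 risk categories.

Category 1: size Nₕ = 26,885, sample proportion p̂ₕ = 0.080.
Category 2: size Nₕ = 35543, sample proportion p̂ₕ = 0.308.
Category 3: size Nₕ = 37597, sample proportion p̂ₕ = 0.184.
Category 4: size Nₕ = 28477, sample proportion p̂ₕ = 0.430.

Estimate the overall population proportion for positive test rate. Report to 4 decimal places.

0.2511

Wₕ = Nₕ/N with N = 128502: 0.2092, 0.2766, 0.2926, 0.2216.
p̂_st = 0.2092·0.080 + 0.2766·0.308 + 0.2926·0.184 + 0.2216·0.430 ≈ 0.251054... → 0.2511.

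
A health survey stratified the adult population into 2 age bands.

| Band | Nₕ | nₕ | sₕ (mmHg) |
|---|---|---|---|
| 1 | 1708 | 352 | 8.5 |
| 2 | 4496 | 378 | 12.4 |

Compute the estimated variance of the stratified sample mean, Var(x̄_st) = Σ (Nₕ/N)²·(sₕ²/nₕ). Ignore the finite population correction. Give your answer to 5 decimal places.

0.22919

N = 6204; Wₕ = Nₕ/N.
band 1: (1708/6204)²·8.5²/352 = 0.01555705
band 2: (4496/6204)²·12.4²/378 = 0.21362919
Sum = 0.22918625 → 0.22919.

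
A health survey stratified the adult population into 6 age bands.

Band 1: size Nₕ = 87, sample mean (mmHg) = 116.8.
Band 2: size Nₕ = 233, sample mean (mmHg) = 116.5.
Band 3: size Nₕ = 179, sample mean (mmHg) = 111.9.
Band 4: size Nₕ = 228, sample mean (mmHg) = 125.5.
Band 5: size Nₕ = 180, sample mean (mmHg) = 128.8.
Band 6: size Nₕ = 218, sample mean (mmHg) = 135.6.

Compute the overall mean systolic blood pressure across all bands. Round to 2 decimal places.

123.28

x̄_st = (Σ Nₕx̄ₕ) / (Σ Nₕ) = (87·116.8 + 233·116.5 + 179·111.9 + 228·125.5 + 180·128.8 + 218·135.6) / 1125
= 138695 / 1125 = 123.2844... → 123.28.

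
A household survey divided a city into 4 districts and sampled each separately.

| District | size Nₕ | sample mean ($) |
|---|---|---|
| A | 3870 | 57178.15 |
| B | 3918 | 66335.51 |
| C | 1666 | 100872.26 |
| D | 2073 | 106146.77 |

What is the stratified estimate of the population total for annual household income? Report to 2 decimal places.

Population total = Σ Nₕ·x̄ₕ (each stratum's size times its mean).
3870·57178.15 + 3918·66335.51 + 1666·100872.26 + 2073·106146.77 = 221279440.5 + 259902528.18 + 168053185.16 + 220042254.21 = 869277408.05.

869277408.05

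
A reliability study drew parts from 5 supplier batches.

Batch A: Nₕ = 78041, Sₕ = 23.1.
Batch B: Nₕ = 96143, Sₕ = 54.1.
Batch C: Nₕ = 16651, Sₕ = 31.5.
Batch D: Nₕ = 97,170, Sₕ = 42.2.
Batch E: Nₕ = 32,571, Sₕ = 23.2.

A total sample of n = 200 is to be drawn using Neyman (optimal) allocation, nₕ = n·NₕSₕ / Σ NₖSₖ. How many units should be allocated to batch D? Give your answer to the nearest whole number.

Σ NₕSₕ = 78041·23.1 + 96143·54.1 + 16651·31.5 + 97170·42.2 + 32571·23.2 = 12384811.1.
Share for D: 4100574/12384811.1 = 0.33110.
n_D = 200 × 0.33110 = 66.219... → 66.

66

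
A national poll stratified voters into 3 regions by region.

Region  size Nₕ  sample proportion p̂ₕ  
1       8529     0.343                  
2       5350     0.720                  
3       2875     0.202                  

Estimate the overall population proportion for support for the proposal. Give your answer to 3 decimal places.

N = 8529 + 5350 + 2875 = 16754.
Overall proportion = Σ (Nₕ/N)·p̂ₕ.
Σ Nₕp̂ₕ = 2925.447 + 3852 + 580.75 = 7358.197.
7358.197 / 16754 = 0.43919... → 0.439.

0.439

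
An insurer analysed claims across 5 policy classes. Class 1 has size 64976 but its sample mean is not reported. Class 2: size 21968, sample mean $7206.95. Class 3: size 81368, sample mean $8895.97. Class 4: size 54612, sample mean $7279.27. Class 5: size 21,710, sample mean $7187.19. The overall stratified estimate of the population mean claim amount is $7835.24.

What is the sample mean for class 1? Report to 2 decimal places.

Σ Nₕx̄ₕ = N·μ, so 64976·x̄_1 = 244634·7835.24 − (21968·7206.95 + 81368·8895.97 + 54612·7279.27 + 21710·7187.19).
= 1916766102.16 − 1435738952.7 = 481027149.46.
x̄_1 = 481027149.46 / 64976 = 7403.1512... → 7403.15.

7403.15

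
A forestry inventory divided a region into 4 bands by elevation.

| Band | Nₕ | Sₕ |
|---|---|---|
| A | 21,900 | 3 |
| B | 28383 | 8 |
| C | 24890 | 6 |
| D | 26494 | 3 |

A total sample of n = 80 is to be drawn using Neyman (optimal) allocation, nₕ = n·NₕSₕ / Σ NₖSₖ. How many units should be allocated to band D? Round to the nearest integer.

Σ NₕSₕ = 21900·3 + 28383·8 + 24890·6 + 26494·3 = 521586.
Share for D: 79482/521586 = 0.15239.
n_D = 80 × 0.15239 = 12.191... → 12.

12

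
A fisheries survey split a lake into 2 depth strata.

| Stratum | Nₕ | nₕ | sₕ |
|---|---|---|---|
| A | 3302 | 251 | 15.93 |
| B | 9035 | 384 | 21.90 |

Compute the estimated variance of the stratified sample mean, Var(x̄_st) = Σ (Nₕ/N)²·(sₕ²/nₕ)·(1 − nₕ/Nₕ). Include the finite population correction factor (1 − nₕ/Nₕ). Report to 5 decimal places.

0.70833

N = 12337; Wₕ = Nₕ/N.
stratum A: (3302/12337)²·15.93²/251·(1 − 251/3302) = 0.06692032
stratum B: (9035/12337)²·21.90²/384·(1 − 384/9035) = 0.64140501
Sum = 0.70832532 → 0.70833.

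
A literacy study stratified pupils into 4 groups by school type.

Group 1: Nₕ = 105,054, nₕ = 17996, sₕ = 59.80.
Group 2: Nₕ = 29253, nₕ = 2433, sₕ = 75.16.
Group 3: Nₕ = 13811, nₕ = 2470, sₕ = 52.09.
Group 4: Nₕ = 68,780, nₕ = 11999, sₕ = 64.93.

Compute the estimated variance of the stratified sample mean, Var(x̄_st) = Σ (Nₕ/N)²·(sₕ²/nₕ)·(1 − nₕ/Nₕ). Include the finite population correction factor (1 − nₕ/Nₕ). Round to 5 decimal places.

N = 216898. Term for each stratum: Wₕ²sₕ²/nₕ·(1−nₕ/Nₕ).
Var(x̄_st) = 0.03863105 + 0.03872126 + 0.00365744 + 0.02916754 = 0.11017730 → 0.11018.

0.11018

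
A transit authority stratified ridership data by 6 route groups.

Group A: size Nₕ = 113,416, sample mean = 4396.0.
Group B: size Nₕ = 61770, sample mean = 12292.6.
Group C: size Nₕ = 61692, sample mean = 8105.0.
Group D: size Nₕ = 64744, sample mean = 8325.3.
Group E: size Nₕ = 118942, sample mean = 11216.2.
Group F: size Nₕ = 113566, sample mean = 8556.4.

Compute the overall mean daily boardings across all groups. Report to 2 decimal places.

x̄_st = (Σ Nₕx̄ₕ) / (Σ Nₕ) = (113416·4396.0 + 61770·12292.6 + 61692·8105.0 + 64744·8325.3 + 118942·11216.2 + 113566·8556.4) / 534130
= 4602710904 / 534130 = 8617.2110... → 8617.21.

8617.21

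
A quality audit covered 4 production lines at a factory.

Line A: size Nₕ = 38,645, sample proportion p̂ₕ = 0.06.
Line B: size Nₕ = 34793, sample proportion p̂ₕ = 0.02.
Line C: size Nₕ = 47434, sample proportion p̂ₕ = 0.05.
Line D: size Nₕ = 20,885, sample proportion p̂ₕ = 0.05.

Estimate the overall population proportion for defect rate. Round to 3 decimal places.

0.045

N = 38645 + 34793 + 47434 + 20885 = 141757.
Overall proportion = Σ (Nₕ/N)·p̂ₕ.
Σ Nₕp̂ₕ = 2318.7 + 695.86 + 2371.7 + 1044.25 = 6430.51.
6430.51 / 141757 = 0.04536... → 0.045.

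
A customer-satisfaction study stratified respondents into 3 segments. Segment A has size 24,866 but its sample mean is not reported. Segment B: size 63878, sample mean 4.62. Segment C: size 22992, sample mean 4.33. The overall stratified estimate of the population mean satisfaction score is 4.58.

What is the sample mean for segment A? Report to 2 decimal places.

4.71

Σ Nₕx̄ₕ = N·μ, so 24866·x̄_A = 111736·4.58 − (63878·4.62 + 22992·4.33).
= 511750.88 − 394671.72 = 117079.16.
x̄_A = 117079.16 / 24866 = 4.7084... → 4.71.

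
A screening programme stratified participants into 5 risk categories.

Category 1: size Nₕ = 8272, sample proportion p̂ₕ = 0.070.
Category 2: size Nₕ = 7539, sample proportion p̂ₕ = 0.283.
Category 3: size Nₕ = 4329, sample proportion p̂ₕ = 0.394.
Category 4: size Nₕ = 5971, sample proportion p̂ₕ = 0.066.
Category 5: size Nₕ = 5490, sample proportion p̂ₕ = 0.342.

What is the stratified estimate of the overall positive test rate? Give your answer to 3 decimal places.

Wₕ = Nₕ/N with N = 31601: 0.2618, 0.2386, 0.1370, 0.1889, 0.1737.
p̂_st = 0.2618·0.070 + 0.2386·0.283 + 0.1370·0.394 + 0.1889·0.066 + 0.1737·0.342 ≈ 0.21170... → 0.212.

0.212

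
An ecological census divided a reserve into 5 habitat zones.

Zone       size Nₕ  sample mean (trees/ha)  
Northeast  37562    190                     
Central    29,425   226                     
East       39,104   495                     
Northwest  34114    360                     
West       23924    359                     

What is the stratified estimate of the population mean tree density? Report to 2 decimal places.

N = 37562 + 29425 + 39104 + 34114 + 23924 = 164129.
Overall mean = Σ (Nₕ/N)·x̄ₕ — weight by population share, not a simple average.
Σ Nₕx̄ₕ = 37562·190 + 29425·226 + 39104·495 + 34114·360 + 23924·359 = 7136780 + 6650050 + 19356480 + 12281040 + 8588716 = 54013066.
Divide by N: 54013066 / 164129 = 329.0891... → 329.09.

329.09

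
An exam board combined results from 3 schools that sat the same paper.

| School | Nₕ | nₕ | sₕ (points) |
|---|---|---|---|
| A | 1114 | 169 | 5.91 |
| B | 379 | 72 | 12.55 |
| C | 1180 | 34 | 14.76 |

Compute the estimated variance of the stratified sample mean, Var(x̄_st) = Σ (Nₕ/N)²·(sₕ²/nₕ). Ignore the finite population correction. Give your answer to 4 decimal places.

N = 2673. Term for each stratum: Wₕ²sₕ²/nₕ.
Var(x̄_st) = 0.0358972 + 0.0439780 + 1.2487051 = 1.3285803 → 1.3286.

1.3286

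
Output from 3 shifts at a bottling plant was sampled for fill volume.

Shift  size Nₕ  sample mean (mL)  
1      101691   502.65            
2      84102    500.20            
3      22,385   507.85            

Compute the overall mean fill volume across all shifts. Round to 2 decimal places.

502.22

N = 208178; weights Wₕ = Nₕ/N = (0.4885, 0.4040, 0.1075).
x̄_st = Σ Wₕ·x̄ₕ = 0.4885·502.65 + 0.4040·500.20 + 0.1075·507.85 ≈ 502.2194...
→ 502.22.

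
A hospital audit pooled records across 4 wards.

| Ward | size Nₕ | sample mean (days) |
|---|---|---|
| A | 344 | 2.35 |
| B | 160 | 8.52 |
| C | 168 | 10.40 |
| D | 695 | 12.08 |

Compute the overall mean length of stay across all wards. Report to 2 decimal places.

x̄_st = (Σ Nₕx̄ₕ) / (Σ Nₕ) = (344·2.35 + 160·8.52 + 168·10.40 + 695·12.08) / 1367
= 12314.4 / 1367 = 9.0083... → 9.01.

9.01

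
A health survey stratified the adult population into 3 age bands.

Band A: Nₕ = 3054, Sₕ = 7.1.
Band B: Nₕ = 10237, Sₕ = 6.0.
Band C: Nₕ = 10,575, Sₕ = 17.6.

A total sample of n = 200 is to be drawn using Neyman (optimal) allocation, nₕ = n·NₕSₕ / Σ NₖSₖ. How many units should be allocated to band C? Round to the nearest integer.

138

Σ NₕSₕ = 3054·7.1 + 10237·6.0 + 10575·17.6 = 269225.4.
Share for C: 186120/269225.4 = 0.69132.
n_C = 200 × 0.69132 = 138.263... → 138.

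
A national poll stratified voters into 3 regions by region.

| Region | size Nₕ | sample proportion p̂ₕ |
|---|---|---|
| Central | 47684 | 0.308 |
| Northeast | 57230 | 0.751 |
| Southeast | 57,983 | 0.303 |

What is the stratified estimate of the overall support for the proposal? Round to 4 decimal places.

Wₕ = Nₕ/N with N = 162897: 0.2927, 0.3513, 0.3559.
p̂_st = 0.2927·0.308 + 0.3513·0.751 + 0.3559·0.303 ≈ 0.461858... → 0.4619.

0.4619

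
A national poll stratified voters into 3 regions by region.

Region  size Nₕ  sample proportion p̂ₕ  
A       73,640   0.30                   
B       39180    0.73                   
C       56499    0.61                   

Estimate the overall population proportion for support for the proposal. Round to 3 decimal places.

0.503

Wₕ = Nₕ/N with N = 169319: 0.4349, 0.2314, 0.3337.
p̂_st = 0.4349·0.30 + 0.2314·0.73 + 0.3337·0.61 ≈ 0.50294... → 0.503.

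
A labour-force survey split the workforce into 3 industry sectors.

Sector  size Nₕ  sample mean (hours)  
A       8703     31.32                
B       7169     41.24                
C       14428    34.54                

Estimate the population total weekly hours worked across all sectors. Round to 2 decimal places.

1066570.64

Population total = Σ Nₕ·x̄ₕ (each stratum's size times its mean).
8703·31.32 + 7169·41.24 + 14428·34.54 = 272577.96 + 295649.56 + 498343.12 = 1066570.64.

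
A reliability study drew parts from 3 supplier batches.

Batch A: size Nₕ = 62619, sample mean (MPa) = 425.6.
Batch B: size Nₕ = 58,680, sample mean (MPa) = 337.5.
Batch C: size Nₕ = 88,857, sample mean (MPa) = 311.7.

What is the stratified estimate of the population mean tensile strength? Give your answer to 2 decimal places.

352.84

N = 62619 + 58680 + 88857 = 210156.
Overall mean = Σ (Nₕ/N)·x̄ₕ — weight by population share, not a simple average.
Σ Nₕx̄ₕ = 62619·425.6 + 58680·337.5 + 88857·311.7 = 26650646.4 + 19804500 + 27696726.9 = 74151873.3.
Divide by N: 74151873.3 / 210156 = 352.8420... → 352.84.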